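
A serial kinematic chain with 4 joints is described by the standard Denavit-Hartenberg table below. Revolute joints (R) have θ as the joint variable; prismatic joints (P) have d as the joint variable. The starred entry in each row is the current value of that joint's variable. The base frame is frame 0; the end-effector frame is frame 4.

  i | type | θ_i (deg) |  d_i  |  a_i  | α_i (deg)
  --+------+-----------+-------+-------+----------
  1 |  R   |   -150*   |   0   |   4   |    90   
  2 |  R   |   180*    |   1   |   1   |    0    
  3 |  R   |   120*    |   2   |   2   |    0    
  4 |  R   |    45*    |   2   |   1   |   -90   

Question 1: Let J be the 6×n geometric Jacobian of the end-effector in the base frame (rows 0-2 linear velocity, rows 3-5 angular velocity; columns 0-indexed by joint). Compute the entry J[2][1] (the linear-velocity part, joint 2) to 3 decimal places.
axis z_1 = (-0.5000,0.8660,0.0000); lever o_n−o_1 = (-3.3365,3.8472,-1.9909)
cross product → J_v[:, 1] = (-1.7241,-0.9954,0.9659)
J_ω[:, 1] = z_1
entry J[2][1] = 0.9659

0.966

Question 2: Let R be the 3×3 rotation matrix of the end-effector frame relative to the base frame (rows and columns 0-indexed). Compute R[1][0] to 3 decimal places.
-0.483

End-effector x-axis (col 0 of R) = (-0.8365,-0.4830,-0.2588)
R[1][0] = -0.4830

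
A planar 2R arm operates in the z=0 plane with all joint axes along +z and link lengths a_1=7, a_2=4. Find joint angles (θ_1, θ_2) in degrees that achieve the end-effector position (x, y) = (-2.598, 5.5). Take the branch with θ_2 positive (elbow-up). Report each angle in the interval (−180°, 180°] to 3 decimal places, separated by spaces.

cos θ_2 = (36.9996−7²−4²)/(2·7·4) = -0.5000; θ_2 = 120.0005° (elbow-up)
β = atan2(5.5000,-2.5980) = 115.2843°; ψ = atan2(3.4641,5.0000) = 34.7150°
θ_1 = β − ψ = 80.5693°

80.569 120.000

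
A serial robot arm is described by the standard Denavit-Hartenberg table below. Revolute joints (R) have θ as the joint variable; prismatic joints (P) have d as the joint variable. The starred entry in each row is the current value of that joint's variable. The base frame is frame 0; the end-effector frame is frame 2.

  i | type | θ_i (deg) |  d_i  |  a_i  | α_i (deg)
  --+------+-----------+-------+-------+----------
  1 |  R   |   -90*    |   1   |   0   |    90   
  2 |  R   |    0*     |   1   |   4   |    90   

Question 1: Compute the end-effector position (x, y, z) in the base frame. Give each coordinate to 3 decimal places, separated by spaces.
-1.000 -4.000 1.000

after link 1: o_1 = (0.0000, 0.0000, 1.0000)
after link 2: o_2 = (-1.0000, -4.0000, 1.0000)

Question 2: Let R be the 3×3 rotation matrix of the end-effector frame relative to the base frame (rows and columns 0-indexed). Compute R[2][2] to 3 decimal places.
-1.000

End-effector z-axis (col 2 of R) = (-0.0000,-0.0000,-1.0000)
R[2][2] = -1.0000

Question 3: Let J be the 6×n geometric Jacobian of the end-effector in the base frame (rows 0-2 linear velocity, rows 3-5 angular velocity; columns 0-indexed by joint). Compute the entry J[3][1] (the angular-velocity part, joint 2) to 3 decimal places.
axis z_1 = (-1.0000,-0.0000,0.0000); lever o_n−o_1 = (-1.0000,-4.0000,0.0000)
cross product → J_v[:, 1] = (0.0000,-0.0000,4.0000)
J_ω[:, 1] = z_1
entry J[3][1] = -1.0000

-1.000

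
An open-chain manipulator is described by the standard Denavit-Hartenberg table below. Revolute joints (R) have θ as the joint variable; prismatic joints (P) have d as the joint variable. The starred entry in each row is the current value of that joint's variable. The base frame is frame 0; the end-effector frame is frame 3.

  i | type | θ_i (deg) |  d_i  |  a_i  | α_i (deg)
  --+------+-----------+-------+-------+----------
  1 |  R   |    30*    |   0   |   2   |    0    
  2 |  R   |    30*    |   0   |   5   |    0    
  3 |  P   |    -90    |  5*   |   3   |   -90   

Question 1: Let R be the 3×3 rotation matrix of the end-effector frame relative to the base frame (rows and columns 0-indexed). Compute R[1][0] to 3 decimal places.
-0.500

End-effector x-axis (col 0 of R) = (0.8660,-0.5000,0.0000)
R[1][0] = -0.5000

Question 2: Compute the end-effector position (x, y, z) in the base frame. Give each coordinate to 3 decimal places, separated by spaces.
after link 1: o_1 = (1.7321, 1.0000, 0.0000)
after link 2: o_2 = (4.2321, 5.3301, 0.0000)
after link 3: o_3 = (6.8301, 3.8301, 5.0000)

6.830 3.830 5.000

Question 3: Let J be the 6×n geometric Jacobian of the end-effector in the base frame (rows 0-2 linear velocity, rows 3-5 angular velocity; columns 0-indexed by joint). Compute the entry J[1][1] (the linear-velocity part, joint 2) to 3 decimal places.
5.098

axis z_1 = (0.0000,0.0000,1.0000); lever o_n−o_1 = (5.0981,2.8301,5.0000)
cross product → J_v[:, 1] = (-2.8301,5.0981,0.0000)
J_ω[:, 1] = z_1
entry J[1][1] = 5.0981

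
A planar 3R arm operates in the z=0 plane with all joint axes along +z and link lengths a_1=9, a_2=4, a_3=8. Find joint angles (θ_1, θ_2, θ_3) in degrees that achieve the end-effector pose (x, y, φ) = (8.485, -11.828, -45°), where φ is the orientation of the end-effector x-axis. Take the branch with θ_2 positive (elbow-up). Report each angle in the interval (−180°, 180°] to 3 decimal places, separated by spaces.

-89.999 135.008 -90.009

wrist centre = target − a_3·(cos φ, sin φ) = (2.8281, -6.1711)
cos θ_2 = (46.0814−9²−4²)/(2·9·4) = -0.7072; θ_2 = 135.0077° (elbow-up)
β = atan2(-6.1711,2.8281) = -65.3787°; ψ = atan2(2.8280,6.1712) = 24.6204°
θ_1 = β − ψ = -89.9991°
θ_3 = φ − θ_1 − θ_2 = -90.0087° (wrapped to (-180°,180°])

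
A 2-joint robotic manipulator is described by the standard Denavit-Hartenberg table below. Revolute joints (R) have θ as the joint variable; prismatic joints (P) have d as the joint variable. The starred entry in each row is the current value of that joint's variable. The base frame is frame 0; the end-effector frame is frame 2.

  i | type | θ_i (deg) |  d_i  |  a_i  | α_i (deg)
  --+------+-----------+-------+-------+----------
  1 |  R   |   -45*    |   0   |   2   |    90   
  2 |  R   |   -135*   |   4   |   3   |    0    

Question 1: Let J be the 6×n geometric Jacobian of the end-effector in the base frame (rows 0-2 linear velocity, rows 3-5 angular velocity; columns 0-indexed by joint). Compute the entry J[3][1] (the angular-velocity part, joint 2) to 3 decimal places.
axis z_1 = (-0.7071,-0.7071,0.0000); lever o_n−o_1 = (-4.3284,-1.3284,-2.1213)
cross product → J_v[:, 1] = (1.5000,-1.5000,-2.1213)
J_ω[:, 1] = z_1
entry J[3][1] = -0.7071

-0.707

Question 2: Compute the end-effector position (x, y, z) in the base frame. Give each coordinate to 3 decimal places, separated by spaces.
after link 1: o_1 = (1.4142, -1.4142, 0.0000)
after link 2: o_2 = (-2.9142, -2.7426, -2.1213)

-2.914 -2.743 -2.121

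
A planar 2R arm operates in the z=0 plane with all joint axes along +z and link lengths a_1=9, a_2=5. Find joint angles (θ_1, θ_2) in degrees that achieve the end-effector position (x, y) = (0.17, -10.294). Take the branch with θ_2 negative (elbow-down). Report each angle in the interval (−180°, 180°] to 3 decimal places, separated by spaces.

cos θ_2 = (105.9953−9²−5²)/(2·9·5) = -0.0001; θ_2 = -90.0030° (elbow-down)
β = atan2(-10.2940,0.1700) = -89.0539°; ψ = atan2(-5.0000,8.9997) = -29.0553°
θ_1 = β − ψ = -59.9986°

-59.999 -90.003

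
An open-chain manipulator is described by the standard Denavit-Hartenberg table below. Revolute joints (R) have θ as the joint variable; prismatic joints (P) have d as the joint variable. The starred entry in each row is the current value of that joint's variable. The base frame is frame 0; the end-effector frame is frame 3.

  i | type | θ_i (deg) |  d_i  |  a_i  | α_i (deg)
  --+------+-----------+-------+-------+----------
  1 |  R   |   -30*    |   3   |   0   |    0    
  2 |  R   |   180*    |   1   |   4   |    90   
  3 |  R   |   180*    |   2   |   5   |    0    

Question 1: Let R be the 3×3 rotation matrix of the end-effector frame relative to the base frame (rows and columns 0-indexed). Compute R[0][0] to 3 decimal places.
End-effector x-axis (col 0 of R) = (0.8660,-0.5000,0.0000)
R[0][0] = 0.8660

0.866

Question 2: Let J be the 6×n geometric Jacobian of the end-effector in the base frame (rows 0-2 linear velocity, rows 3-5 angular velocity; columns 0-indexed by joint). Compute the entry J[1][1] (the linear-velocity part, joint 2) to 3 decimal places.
1.866

axis z_1 = (0.0000,0.0000,1.0000); lever o_n−o_1 = (1.8660,1.2321,1.0000)
cross product → J_v[:, 1] = (-1.2321,1.8660,0.0000)
J_ω[:, 1] = z_1
entry J[1][1] = 1.8660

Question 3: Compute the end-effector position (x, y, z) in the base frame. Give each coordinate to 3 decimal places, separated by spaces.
1.866 1.232 4.000

after link 1: o_1 = (0.0000, 0.0000, 3.0000)
after link 2: o_2 = (-3.4641, 2.0000, 4.0000)
after link 3: o_3 = (1.8660, 1.2321, 4.0000)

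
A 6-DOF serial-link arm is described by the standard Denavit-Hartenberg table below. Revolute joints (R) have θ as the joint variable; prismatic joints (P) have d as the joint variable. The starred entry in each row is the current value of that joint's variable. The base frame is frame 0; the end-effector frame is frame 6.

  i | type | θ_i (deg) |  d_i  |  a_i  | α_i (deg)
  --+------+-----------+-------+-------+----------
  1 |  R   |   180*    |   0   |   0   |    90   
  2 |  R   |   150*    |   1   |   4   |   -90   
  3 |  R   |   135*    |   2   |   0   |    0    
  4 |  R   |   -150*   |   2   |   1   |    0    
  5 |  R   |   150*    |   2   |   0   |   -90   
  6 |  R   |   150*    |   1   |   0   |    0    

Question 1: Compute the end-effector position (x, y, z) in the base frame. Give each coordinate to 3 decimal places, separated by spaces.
6.688 1.966 -3.067

after link 1: o_1 = (0.0000, 0.0000, 0.0000)
after link 2: o_2 = (3.4641, 1.0000, 2.0000)
after link 3: o_3 = (4.4641, 1.0000, 0.2679)
after link 4: o_4 = (6.3006, 1.2588, -0.9811)
after link 5: o_5 = (7.3006, 1.2588, -2.7132)
after link 6: o_6 = (6.6882, 1.9659, -3.0667)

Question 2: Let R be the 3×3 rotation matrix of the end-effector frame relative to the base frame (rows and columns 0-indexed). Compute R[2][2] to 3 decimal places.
End-effector z-axis (col 2 of R) = (-0.6124,0.7071,-0.3536)
R[2][2] = -0.3536

-0.354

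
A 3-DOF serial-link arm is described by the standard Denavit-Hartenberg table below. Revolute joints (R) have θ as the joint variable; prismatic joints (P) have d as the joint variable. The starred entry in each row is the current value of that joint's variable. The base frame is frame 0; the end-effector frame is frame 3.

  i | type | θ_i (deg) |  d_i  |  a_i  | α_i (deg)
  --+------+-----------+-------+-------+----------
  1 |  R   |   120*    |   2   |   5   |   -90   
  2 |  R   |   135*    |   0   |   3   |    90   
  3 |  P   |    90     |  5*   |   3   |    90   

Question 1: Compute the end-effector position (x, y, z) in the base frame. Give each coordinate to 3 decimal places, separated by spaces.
-5.805 4.055 -3.657

after link 1: o_1 = (-2.5000, 4.3301, 2.0000)
after link 2: o_2 = (-1.4393, 2.4930, -0.1213)
after link 3: o_3 = (-5.8052, 4.0549, -3.6569)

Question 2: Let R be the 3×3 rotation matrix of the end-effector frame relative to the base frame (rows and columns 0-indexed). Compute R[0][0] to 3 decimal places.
-0.866

End-effector x-axis (col 0 of R) = (-0.8660,-0.5000,0.0000)
R[0][0] = -0.8660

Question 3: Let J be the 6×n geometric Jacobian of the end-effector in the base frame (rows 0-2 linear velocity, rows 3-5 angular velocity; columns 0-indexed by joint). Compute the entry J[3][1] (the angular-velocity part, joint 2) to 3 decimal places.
axis z_1 = (-0.8660,-0.5000,0.0000); lever o_n−o_1 = (-3.3052,-0.2753,-5.6569)
cross product → J_v[:, 1] = (2.8284,-4.8990,-1.4142)
J_ω[:, 1] = z_1
entry J[3][1] = -0.8660

-0.866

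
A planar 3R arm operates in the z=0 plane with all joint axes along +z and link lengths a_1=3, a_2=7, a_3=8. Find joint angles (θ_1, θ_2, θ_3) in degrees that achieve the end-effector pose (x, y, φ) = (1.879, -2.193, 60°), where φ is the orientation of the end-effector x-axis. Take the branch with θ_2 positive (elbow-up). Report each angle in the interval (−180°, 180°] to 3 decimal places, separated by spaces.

wrist centre = target − a_3·(cos φ, sin φ) = (-2.1210, -9.1212)
cos θ_2 = (87.6950−3²−7²)/(2·3·7) = 0.7070; θ_2 = 45.0067° (elbow-up)
β = atan2(-9.1212,-2.1210) = -103.0906°; ψ = atan2(4.9503,7.9492) = 31.9125°
θ_1 = β − ψ = -135.0032°
θ_3 = φ − θ_1 − θ_2 = 149.9964° (wrapped to (-180°,180°])

-135.003 45.007 149.996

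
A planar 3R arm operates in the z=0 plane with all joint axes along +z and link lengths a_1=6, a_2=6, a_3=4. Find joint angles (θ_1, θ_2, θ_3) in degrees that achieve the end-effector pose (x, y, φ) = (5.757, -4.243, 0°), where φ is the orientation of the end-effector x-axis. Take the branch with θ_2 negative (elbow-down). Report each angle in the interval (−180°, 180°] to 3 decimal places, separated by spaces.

wrist centre = target − a_3·(cos φ, sin φ) = (1.7570, -4.2430)
cos θ_2 = (21.0901−6²−6²)/(2·6·6) = -0.7071; θ_2 = -134.9980° (elbow-down)
β = atan2(-4.2430,1.7570) = -67.5059°; ψ = atan2(-4.2428,1.7575) = -67.4990°
θ_1 = β − ψ = -0.0069°
θ_3 = φ − θ_1 − θ_2 = 135.0049° (wrapped to (-180°,180°])

-0.007 -134.998 135.005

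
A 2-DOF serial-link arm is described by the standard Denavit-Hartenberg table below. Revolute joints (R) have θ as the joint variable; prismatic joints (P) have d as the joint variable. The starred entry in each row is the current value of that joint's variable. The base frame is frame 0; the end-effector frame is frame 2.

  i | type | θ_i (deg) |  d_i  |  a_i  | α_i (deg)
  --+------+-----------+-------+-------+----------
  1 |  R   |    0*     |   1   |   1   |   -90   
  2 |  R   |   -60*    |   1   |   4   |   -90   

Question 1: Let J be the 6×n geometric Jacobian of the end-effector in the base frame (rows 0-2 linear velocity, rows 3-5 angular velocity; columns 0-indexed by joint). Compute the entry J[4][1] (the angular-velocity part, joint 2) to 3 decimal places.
1.000

axis z_1 = (0.0000,1.0000,0.0000); lever o_n−o_1 = (2.0000,1.0000,3.4641)
cross product → J_v[:, 1] = (3.4641,0.0000,-2.0000)
J_ω[:, 1] = z_1
entry J[4][1] = 1.0000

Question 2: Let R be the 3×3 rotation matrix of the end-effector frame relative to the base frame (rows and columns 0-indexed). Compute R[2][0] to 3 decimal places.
0.866

End-effector x-axis (col 0 of R) = (0.5000,-0.0000,0.8660)
R[2][0] = 0.8660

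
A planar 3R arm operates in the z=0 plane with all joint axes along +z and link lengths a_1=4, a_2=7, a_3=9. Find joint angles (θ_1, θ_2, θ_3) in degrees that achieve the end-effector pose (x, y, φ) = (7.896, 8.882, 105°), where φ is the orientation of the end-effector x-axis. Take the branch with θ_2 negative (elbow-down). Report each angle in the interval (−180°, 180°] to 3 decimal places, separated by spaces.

wrist centre = target − a_3·(cos φ, sin φ) = (10.2254, 0.1887)
cos θ_2 = (104.5938−4²−7²)/(2·4·7) = 0.7070; θ_2 = -45.0060° (elbow-down)
β = atan2(0.1887,10.2254) = 1.0570°; ψ = atan2(-4.9503,8.9492) = -28.9492°
θ_1 = β − ψ = 30.0062°
θ_3 = φ − θ_1 − θ_2 = 119.9998° (wrapped to (-180°,180°])

30.006 -45.006 120.000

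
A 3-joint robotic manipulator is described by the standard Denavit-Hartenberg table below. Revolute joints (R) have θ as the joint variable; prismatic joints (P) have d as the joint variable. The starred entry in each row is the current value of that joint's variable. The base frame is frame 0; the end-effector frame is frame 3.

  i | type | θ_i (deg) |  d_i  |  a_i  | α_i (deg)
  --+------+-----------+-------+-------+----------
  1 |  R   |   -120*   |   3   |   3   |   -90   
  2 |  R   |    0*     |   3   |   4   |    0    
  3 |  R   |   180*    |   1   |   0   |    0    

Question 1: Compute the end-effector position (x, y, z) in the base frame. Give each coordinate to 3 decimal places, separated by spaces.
after link 1: o_1 = (-1.5000, -2.5981, 3.0000)
after link 2: o_2 = (-0.9019, -7.5622, 3.0000)
after link 3: o_3 = (-0.0359, -8.0622, 3.0000)

-0.036 -8.062 3.000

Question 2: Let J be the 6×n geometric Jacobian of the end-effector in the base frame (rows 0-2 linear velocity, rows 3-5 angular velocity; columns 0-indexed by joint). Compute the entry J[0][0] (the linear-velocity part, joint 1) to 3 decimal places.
8.062

axis z_0 = ẑ; lever o_n−o_0 = (-0.0359,-8.0622,3.0000)
cross product → J_v[:, 0] = (8.0622,-0.0359,0.0000)
J_ω[:, 0] = z_0
entry J[0][0] = 8.0622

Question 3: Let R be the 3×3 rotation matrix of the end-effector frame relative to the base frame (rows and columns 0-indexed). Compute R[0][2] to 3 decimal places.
0.866

End-effector z-axis (col 2 of R) = (0.8660,-0.5000,0.0000)
R[0][2] = 0.8660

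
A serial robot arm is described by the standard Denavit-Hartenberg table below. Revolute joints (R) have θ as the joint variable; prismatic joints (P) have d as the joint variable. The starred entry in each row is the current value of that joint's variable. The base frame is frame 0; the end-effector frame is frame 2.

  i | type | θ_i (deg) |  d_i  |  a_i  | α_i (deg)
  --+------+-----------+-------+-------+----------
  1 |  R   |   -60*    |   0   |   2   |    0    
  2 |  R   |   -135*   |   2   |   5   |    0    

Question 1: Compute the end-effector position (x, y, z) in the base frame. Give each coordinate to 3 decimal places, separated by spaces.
after link 1: o_1 = (1.0000, -1.7321, 0.0000)
after link 2: o_2 = (-3.8296, -0.4380, 2.0000)

-3.830 -0.438 2.000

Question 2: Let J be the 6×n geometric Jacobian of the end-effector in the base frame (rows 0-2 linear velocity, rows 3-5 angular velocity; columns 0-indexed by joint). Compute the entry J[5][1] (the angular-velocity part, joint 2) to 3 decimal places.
1.000

axis z_1 = (0.0000,0.0000,1.0000); lever o_n−o_1 = (-4.8296,1.2941,2.0000)
cross product → J_v[:, 1] = (-1.2941,-4.8296,0.0000)
J_ω[:, 1] = z_1
entry J[5][1] = 1.0000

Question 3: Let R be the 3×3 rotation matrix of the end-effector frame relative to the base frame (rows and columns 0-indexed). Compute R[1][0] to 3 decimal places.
End-effector x-axis (col 0 of R) = (-0.9659,0.2588,0.0000)
R[1][0] = 0.2588

0.259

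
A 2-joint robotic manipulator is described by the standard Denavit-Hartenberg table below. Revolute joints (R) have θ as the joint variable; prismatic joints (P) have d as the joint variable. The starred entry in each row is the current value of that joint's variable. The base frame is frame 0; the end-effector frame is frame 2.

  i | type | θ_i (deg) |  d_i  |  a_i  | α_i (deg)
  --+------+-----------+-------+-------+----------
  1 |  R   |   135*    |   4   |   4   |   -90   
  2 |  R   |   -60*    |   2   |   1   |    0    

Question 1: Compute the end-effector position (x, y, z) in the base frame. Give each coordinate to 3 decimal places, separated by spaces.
after link 1: o_1 = (-2.8284, 2.8284, 4.0000)
after link 2: o_2 = (-4.5962, 1.7678, 4.8660)

-4.596 1.768 4.866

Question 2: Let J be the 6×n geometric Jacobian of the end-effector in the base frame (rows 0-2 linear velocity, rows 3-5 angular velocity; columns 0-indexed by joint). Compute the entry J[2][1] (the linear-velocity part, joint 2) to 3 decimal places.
-0.500

axis z_1 = (-0.7071,-0.7071,0.0000); lever o_n−o_1 = (-1.7678,-1.0607,0.8660)
cross product → J_v[:, 1] = (-0.6124,0.6124,-0.5000)
J_ω[:, 1] = z_1
entry J[2][1] = -0.5000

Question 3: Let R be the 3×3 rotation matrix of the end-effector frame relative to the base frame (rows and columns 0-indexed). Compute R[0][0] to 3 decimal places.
-0.354

End-effector x-axis (col 0 of R) = (-0.3536,0.3536,0.8660)
R[0][0] = -0.3536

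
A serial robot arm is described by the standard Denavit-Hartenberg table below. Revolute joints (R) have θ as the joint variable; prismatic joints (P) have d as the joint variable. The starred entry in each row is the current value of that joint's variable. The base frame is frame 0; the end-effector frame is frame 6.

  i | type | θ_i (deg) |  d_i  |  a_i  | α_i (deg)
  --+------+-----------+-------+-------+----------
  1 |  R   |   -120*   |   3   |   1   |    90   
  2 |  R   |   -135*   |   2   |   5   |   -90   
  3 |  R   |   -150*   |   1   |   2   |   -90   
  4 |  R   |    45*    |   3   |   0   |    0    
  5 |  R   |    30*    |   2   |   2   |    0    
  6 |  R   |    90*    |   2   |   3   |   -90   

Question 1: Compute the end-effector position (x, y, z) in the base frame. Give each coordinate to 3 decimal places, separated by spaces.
-3.592 9.523 -2.035

after link 1: o_1 = (-0.5000, -0.8660, 3.0000)
after link 2: o_2 = (-0.4643, 3.1958, -0.5355)
after link 3: o_3 = (-2.2962, 2.0228, -0.0179)
after link 4: o_4 = (-4.0159, 4.2404, -1.0786)
after link 5: o_5 = (-4.8620, 6.7567, -0.1027)
after link 6: o_6 = (-3.5919, 9.5229, -2.0352)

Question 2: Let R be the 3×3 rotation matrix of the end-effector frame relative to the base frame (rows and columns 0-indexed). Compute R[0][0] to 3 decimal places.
0.806

End-effector x-axis (col 0 of R) = (0.8055,0.4293,-0.4085)
R[0][0] = 0.8055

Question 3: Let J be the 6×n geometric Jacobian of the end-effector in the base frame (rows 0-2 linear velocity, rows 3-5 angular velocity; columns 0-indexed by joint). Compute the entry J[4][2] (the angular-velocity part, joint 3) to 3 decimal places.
-0.612

axis z_2 = (-0.3536,-0.6124,-0.7071); lever o_n−o_2 = (-3.1276,6.3271,-1.4997)
cross product → J_v[:, 2] = (5.3923,1.6813,-4.1522)
J_ω[:, 2] = z_2
entry J[4][2] = -0.6124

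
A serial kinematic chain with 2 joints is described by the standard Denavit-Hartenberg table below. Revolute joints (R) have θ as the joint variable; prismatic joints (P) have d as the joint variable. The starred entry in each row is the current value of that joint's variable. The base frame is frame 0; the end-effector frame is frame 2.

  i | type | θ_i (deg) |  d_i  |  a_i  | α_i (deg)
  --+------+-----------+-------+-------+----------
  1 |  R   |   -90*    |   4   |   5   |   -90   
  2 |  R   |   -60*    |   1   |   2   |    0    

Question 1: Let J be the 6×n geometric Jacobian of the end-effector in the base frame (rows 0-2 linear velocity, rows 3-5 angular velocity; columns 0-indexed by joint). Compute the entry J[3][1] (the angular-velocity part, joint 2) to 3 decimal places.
1.000

axis z_1 = (1.0000,0.0000,0.0000); lever o_n−o_1 = (1.0000,-1.0000,1.7321)
cross product → J_v[:, 1] = (0.0000,-1.7321,-1.0000)
J_ω[:, 1] = z_1
entry J[3][1] = 1.0000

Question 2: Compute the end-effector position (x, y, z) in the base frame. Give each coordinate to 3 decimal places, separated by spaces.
after link 1: o_1 = (0.0000, -5.0000, 4.0000)
after link 2: o_2 = (1.0000, -6.0000, 5.7321)

1.000 -6.000 5.732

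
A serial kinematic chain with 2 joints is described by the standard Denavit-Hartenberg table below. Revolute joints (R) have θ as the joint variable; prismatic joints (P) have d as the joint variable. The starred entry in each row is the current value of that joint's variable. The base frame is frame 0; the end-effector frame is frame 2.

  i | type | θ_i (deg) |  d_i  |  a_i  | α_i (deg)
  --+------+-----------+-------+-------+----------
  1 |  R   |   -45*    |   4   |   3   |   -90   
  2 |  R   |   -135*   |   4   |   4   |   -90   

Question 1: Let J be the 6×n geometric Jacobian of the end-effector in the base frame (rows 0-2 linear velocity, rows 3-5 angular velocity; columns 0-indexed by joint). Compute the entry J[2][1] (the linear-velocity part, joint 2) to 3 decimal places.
axis z_1 = (0.7071,0.7071,0.0000); lever o_n−o_1 = (0.8284,4.8284,2.8284)
cross product → J_v[:, 1] = (2.0000,-2.0000,2.8284)
J_ω[:, 1] = z_1
entry J[2][1] = 2.8284

2.828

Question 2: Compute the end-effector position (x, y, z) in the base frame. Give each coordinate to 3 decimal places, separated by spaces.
after link 1: o_1 = (2.1213, -2.1213, 4.0000)
after link 2: o_2 = (2.9497, 2.7071, 6.8284)

2.950 2.707 6.828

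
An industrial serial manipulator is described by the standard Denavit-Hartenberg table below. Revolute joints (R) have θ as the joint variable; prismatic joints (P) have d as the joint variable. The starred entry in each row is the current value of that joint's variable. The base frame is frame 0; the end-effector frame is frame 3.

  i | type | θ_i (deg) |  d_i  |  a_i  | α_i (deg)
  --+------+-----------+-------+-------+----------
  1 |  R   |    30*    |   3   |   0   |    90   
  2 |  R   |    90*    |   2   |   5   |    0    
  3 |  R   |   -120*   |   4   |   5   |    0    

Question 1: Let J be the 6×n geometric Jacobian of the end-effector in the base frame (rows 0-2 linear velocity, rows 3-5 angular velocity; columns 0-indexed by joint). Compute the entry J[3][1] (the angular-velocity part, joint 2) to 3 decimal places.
0.500

axis z_1 = (0.5000,-0.8660,0.0000); lever o_n−o_1 = (6.7500,-3.0311,2.5000)
cross product → J_v[:, 1] = (-2.1651,-1.2500,4.3301)
J_ω[:, 1] = z_1
entry J[3][1] = 0.5000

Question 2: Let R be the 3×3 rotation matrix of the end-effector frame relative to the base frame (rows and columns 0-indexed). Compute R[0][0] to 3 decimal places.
End-effector x-axis (col 0 of R) = (0.7500,0.4330,-0.5000)
R[0][0] = 0.7500

0.750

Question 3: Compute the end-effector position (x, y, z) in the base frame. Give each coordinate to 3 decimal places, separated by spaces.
6.750 -3.031 5.500

after link 1: o_1 = (0.0000, 0.0000, 3.0000)
after link 2: o_2 = (1.0000, -1.7321, 8.0000)
after link 3: o_3 = (6.7500, -3.0311, 5.5000)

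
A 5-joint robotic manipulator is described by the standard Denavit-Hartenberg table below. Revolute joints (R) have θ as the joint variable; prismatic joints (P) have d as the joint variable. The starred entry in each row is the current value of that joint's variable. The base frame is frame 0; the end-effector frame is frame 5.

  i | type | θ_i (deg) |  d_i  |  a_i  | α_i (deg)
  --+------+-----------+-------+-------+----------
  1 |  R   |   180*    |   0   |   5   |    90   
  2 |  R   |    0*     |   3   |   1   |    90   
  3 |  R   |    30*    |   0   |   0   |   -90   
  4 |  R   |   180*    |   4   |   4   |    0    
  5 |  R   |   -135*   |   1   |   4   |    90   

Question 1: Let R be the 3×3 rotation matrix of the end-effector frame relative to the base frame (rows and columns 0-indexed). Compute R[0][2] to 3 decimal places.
End-effector z-axis (col 2 of R) = (-0.6124,0.3536,-0.7071)
R[0][2] = -0.6124

-0.612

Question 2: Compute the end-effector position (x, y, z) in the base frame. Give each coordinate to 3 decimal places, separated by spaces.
-2.485 6.744 2.828

after link 1: o_1 = (-5.0000, 0.0000, 0.0000)
after link 2: o_2 = (-6.0000, 3.0000, 0.0000)
after link 3: o_3 = (-6.0000, 3.0000, 0.0000)
after link 4: o_4 = (-0.5359, 4.4641, 0.0000)
after link 5: o_5 = (-2.4854, 6.7443, 2.8284)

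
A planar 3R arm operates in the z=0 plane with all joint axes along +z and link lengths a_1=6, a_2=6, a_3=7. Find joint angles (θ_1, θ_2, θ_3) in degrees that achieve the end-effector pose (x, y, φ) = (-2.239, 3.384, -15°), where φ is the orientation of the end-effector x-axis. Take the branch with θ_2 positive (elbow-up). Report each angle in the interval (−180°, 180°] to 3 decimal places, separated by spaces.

wrist centre = target − a_3·(cos φ, sin φ) = (-9.0005, 5.1957)
cos θ_2 = (108.0043−6²−6²)/(2·6·6) = 0.5001; θ_2 = 59.9960° (elbow-up)
β = atan2(5.1957,-9.0005) = 150.0033°; ψ = atan2(5.1959,9.0004) = 29.9980°
θ_1 = β − ψ = 120.0053°
θ_3 = φ − θ_1 − θ_2 = 164.9986° (wrapped to (-180°,180°])

120.005 59.996 164.999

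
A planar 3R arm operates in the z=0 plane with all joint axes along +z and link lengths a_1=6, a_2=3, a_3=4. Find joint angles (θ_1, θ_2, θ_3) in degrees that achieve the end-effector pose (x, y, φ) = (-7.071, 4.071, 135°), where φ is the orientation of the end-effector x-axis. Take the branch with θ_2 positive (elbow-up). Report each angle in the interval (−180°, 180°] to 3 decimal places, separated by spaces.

wrist centre = target − a_3·(cos φ, sin φ) = (-4.2426, 1.2426)
cos θ_2 = (19.5434−6²−3²)/(2·6·3) = -0.7071; θ_2 = 135.0017° (elbow-up)
β = atan2(1.2426,-4.2426) = 163.6756°; ψ = atan2(2.1213,3.8786) = 28.6747°
θ_1 = β − ψ = 135.0009°
θ_3 = φ − θ_1 − θ_2 = -135.0026° (wrapped to (-180°,180°])

135.001 135.002 -135.003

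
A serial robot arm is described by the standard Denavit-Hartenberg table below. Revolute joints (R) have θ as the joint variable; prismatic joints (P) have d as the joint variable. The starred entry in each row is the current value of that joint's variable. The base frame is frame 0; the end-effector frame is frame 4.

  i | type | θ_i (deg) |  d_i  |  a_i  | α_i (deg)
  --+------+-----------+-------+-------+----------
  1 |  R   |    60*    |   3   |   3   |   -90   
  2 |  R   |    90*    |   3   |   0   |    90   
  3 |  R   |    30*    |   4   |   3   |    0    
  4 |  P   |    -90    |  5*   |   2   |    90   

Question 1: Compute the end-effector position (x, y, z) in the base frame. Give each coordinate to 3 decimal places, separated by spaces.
after link 1: o_1 = (1.5000, 2.5981, 3.0000)
after link 2: o_2 = (-1.0981, 4.0981, 3.0000)
after link 3: o_3 = (-0.3971, 8.3122, 0.4019)
after link 4: o_4 = (3.6029, 11.7763, -0.5981)

3.603 11.776 -0.598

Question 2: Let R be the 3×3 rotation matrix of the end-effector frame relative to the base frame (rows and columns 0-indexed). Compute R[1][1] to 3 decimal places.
0.866

End-effector y-axis (col 1 of R) = (0.5000,0.8660,0.0000)
R[1][1] = 0.8660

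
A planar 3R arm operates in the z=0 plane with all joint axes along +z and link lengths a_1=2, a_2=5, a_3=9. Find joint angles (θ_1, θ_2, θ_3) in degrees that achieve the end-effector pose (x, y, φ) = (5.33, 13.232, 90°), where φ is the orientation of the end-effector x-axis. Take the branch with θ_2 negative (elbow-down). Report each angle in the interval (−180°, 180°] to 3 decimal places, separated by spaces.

wrist centre = target − a_3·(cos φ, sin φ) = (5.3300, 4.2320)
cos θ_2 = (46.3187−2²−5²)/(2·2·5) = 0.8659; θ_2 = -30.0102° (elbow-down)
β = atan2(4.2320,5.3300) = 38.4494°; ψ = atan2(-2.5008,6.3297) = -21.5583°
θ_1 = β − ψ = 60.0078°
θ_3 = φ − θ_1 − θ_2 = 60.0025° (wrapped to (-180°,180°])

60.008 -30.010 60.002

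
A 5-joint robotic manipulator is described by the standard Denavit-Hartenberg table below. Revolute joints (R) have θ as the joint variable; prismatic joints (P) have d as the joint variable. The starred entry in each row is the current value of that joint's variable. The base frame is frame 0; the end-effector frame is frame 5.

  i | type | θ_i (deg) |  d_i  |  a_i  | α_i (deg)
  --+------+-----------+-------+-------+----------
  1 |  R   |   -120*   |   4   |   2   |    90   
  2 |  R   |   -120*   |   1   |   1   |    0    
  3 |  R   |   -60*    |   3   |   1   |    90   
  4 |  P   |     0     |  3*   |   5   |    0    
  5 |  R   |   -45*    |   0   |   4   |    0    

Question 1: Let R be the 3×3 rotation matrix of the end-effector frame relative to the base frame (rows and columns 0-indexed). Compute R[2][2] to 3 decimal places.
End-effector z-axis (col 2 of R) = (0.0000,0.0000,1.0000)
R[2][2] = 1.0000

1.000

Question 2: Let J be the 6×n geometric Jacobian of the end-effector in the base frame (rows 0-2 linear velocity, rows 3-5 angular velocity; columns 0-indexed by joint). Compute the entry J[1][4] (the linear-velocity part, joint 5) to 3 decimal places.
axis z_4 = (0.0000,0.0000,1.0000); lever o_n−o_4 = (3.8637,1.0353,-0.0000)
cross product → J_v[:, 4] = (-1.0353,3.8637,-0.0000)
J_ω[:, 4] = z_4
entry J[1][4] = 3.8637

3.864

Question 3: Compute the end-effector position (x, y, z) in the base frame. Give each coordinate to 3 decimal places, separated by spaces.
after link 1: o_1 = (-1.0000, -1.7321, 4.0000)
after link 2: o_2 = (-1.6160, -0.7990, 3.1340)
after link 3: o_3 = (-3.7141, 1.5670, 3.1340)
after link 4: o_4 = (-1.2141, 5.8971, 6.1340)
after link 5: o_5 = (2.6496, 6.9324, 6.1340)

2.650 6.932 6.134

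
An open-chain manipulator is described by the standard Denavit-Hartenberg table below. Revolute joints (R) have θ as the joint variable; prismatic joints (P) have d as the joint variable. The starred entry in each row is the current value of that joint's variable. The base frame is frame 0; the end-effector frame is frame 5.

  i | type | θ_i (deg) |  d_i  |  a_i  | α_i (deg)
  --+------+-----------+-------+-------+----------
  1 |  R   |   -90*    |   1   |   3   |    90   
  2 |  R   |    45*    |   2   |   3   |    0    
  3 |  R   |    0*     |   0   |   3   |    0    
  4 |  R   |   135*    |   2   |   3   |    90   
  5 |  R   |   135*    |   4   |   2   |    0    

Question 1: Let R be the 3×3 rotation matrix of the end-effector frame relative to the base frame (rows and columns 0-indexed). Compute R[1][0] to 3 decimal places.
-0.707

End-effector x-axis (col 0 of R) = (-0.7071,-0.7071,-0.0000)
R[1][0] = -0.7071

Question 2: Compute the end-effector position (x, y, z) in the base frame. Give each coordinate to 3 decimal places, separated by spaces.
-5.414 -5.657 9.243

after link 1: o_1 = (0.0000, -3.0000, 1.0000)
after link 2: o_2 = (-2.0000, -5.1213, 3.1213)
after link 3: o_3 = (-2.0000, -7.2426, 5.2426)
after link 4: o_4 = (-4.0000, -4.2426, 5.2426)
after link 5: o_5 = (-5.4142, -5.6569, 9.2426)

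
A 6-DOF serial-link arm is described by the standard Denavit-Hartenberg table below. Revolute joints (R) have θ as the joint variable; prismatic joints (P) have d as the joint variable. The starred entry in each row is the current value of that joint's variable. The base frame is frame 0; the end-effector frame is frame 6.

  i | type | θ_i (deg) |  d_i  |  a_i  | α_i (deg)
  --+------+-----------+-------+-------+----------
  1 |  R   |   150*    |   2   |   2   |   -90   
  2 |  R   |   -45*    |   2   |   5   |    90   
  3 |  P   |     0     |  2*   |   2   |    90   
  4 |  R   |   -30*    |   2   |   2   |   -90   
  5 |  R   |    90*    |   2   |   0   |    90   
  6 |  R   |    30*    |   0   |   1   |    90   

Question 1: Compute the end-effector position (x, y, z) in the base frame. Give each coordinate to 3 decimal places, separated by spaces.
after link 1: o_1 = (-1.7321, 1.0000, 2.0000)
after link 2: o_2 = (-5.7939, 1.0357, 5.5355)
after link 3: o_3 = (-5.7939, 1.0357, 8.3640)
after link 4: o_4 = (-6.4669, 3.7337, 8.8816)
after link 5: o_5 = (-6.0187, 3.4749, 10.8135)
after link 6: o_6 = (-6.3396, 2.6602, 11.2964)

-6.340 2.660 11.296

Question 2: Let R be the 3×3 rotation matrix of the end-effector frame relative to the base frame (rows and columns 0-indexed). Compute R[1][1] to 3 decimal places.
0.483

End-effector y-axis (col 1 of R) = (-0.8365,0.4830,0.2588)
R[1][1] = 0.4830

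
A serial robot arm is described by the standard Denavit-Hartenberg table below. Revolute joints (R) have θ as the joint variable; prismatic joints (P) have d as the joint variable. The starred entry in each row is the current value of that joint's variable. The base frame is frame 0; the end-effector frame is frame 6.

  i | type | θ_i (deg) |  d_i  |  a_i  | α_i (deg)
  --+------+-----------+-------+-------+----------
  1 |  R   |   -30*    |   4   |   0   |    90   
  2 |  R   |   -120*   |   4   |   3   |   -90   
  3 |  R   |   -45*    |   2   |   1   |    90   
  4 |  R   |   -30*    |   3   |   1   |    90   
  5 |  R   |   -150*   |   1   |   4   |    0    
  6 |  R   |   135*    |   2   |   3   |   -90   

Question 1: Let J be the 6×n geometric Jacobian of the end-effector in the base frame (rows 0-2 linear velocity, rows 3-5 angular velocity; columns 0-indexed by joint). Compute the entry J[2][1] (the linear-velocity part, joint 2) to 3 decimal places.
axis z_1 = (-0.5000,-0.8660,0.0000); lever o_n−o_1 = (-3.8387,-2.4834,-1.9775)
cross product → J_v[:, 1] = (1.7126,-0.9888,-2.0827)
J_ω[:, 1] = z_1
entry J[2][1] = -2.0827

-2.083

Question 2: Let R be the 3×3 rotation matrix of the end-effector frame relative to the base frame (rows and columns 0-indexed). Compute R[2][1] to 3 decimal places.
End-effector y-axis (col 1 of R) = (0.3196,-0.5928,-0.7392)
R[2][1] = -0.7392

-0.739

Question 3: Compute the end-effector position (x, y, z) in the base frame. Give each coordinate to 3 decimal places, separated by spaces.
after link 1: o_1 = (0.0000, 0.0000, 4.0000)
after link 2: o_2 = (-3.2990, -2.7141, 1.4019)
after link 3: o_3 = (-2.4588, -4.0157, -0.2104)
after link 4: o_4 = (-3.5472, -6.5439, 1.3463)
after link 5: o_5 = (-0.4939, -3.8160, 1.8319)
after link 6: o_6 = (-3.8387, -2.4834, 2.0225)

-3.839 -2.483 2.022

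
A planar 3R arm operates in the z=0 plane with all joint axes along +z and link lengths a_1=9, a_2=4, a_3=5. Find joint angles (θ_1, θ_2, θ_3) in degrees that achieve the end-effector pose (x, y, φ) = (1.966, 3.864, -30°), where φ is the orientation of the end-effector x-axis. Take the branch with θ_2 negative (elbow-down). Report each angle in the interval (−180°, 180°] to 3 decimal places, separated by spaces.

135.001 -134.999 -30.003

wrist centre = target − a_3·(cos φ, sin φ) = (-2.3641, 6.3640)
cos θ_2 = (46.0896−9²−4²)/(2·9·4) = -0.7071; θ_2 = -134.9986° (elbow-down)
β = atan2(6.3640,-2.3641) = 110.3792°; ψ = atan2(-2.8285,6.1716) = -24.6222°
θ_1 = β − ψ = 135.0015°
θ_3 = φ − θ_1 − θ_2 = -30.0029° (wrapped to (-180°,180°])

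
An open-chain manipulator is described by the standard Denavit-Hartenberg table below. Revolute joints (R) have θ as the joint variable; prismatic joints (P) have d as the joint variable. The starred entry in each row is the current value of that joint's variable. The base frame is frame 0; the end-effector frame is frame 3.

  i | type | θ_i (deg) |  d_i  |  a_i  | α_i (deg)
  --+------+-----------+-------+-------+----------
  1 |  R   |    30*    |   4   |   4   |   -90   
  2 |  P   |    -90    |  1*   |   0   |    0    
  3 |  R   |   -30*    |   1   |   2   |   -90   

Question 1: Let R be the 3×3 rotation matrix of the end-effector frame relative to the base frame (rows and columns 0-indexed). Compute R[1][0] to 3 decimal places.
End-effector x-axis (col 0 of R) = (-0.4330,-0.2500,0.8660)
R[1][0] = -0.2500

-0.250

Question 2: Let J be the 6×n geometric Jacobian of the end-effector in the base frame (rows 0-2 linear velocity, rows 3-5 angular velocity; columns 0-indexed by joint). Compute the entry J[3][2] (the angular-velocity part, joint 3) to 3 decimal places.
-0.500

axis z_2 = (-0.5000,0.8660,0.0000); lever o_n−o_2 = (-1.3660,0.3660,1.7321)
cross product → J_v[:, 2] = (1.5000,0.8660,1.0000)
J_ω[:, 2] = z_2
entry J[3][2] = -0.5000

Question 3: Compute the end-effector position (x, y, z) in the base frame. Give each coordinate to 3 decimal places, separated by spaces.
1.598 3.232 5.732

after link 1: o_1 = (3.4641, 2.0000, 4.0000)
after link 2: o_2 = (2.9641, 2.8660, 4.0000)
after link 3: o_3 = (1.5981, 3.2321, 5.7321)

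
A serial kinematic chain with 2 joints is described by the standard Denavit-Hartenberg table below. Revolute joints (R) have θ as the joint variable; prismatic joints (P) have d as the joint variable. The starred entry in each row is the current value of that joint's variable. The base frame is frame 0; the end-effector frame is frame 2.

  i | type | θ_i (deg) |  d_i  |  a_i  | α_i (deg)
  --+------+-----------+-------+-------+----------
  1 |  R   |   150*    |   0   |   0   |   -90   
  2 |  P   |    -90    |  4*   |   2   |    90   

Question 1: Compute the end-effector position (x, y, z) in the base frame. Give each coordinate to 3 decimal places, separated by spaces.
-2.000 -3.464 2.000

after link 1: o_1 = (0.0000, 0.0000, 0.0000)
after link 2: o_2 = (-2.0000, -3.4641, 2.0000)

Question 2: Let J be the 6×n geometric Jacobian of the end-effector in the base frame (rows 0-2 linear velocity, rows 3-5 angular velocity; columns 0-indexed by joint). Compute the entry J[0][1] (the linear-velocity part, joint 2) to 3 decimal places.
prismatic axis z_1 = (-0.5000,-0.8660,0.0000)
J_v[:, 1] = z_1; J_ω[:, 1] = (0,0,0)
entry J[0][1] = -0.5000

-0.500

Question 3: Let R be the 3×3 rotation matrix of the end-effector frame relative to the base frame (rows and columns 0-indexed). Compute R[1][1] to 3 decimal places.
End-effector y-axis (col 1 of R) = (-0.5000,-0.8660,0.0000)
R[1][1] = -0.8660

-0.866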